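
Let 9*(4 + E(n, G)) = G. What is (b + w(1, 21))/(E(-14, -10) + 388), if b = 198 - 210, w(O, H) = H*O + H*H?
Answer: 2025/1723 ≈ 1.1753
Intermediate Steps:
w(O, H) = H² + H*O (w(O, H) = H*O + H² = H² + H*O)
E(n, G) = -4 + G/9
b = -12
(b + w(1, 21))/(E(-14, -10) + 388) = (-12 + 21*(21 + 1))/((-4 + (⅑)*(-10)) + 388) = (-12 + 21*22)/((-4 - 10/9) + 388) = (-12 + 462)/(-46/9 + 388) = 450/(3446/9) = 450*(9/3446) = 2025/1723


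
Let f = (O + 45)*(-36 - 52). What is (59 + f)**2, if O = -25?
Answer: 2893401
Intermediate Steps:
f = -1760 (f = (-25 + 45)*(-36 - 52) = 20*(-88) = -1760)
(59 + f)**2 = (59 - 1760)**2 = (-1701)**2 = 2893401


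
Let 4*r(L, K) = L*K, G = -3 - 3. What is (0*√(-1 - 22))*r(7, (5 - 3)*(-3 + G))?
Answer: 0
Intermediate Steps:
G = -6
r(L, K) = K*L/4 (r(L, K) = (L*K)/4 = (K*L)/4 = K*L/4)
(0*√(-1 - 22))*r(7, (5 - 3)*(-3 + G)) = (0*√(-1 - 22))*((¼)*((5 - 3)*(-3 - 6))*7) = (0*√(-23))*((¼)*(2*(-9))*7) = (0*(I*√23))*((¼)*(-18)*7) = 0*(-63/2) = 0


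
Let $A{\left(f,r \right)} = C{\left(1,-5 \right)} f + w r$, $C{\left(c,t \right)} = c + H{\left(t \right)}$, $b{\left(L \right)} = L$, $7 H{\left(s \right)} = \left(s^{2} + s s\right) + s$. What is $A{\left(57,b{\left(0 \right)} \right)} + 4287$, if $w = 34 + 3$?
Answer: $\frac{32973}{7} \approx 4710.4$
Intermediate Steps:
$H{\left(s \right)} = \frac{s}{7} + \frac{2 s^{2}}{7}$ ($H{\left(s \right)} = \frac{\left(s^{2} + s s\right) + s}{7} = \frac{\left(s^{2} + s^{2}\right) + s}{7} = \frac{2 s^{2} + s}{7} = \frac{s + 2 s^{2}}{7} = \frac{s}{7} + \frac{2 s^{2}}{7}$)
$C{\left(c,t \right)} = c + \frac{t \left(1 + 2 t\right)}{7}$
$w = 37$
$A{\left(f,r \right)} = 37 r + \frac{52 f}{7}$ ($A{\left(f,r \right)} = \left(1 + \frac{1}{7} \left(-5\right) \left(1 + 2 \left(-5\right)\right)\right) f + 37 r = \left(1 + \frac{1}{7} \left(-5\right) \left(1 - 10\right)\right) f + 37 r = \left(1 + \frac{1}{7} \left(-5\right) \left(-9\right)\right) f + 37 r = \left(1 + \frac{45}{7}\right) f + 37 r = \frac{52 f}{7} + 37 r = 37 r + \frac{52 f}{7}$)
$A{\left(57,b{\left(0 \right)} \right)} + 4287 = \left(37 \cdot 0 + \frac{52}{7} \cdot 57\right) + 4287 = \left(0 + \frac{2964}{7}\right) + 4287 = \frac{2964}{7} + 4287 = \frac{32973}{7}$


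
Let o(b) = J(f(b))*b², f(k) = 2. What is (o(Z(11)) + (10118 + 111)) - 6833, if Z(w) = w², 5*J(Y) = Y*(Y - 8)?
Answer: -158712/5 ≈ -31742.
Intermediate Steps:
J(Y) = Y*(-8 + Y)/5 (J(Y) = (Y*(Y - 8))/5 = (Y*(-8 + Y))/5 = Y*(-8 + Y)/5)
o(b) = -12*b²/5 (o(b) = ((⅕)*2*(-8 + 2))*b² = ((⅕)*2*(-6))*b² = -12*b²/5)
(o(Z(11)) + (10118 + 111)) - 6833 = (-12*(11²)²/5 + (10118 + 111)) - 6833 = (-12/5*121² + 10229) - 6833 = (-12/5*14641 + 10229) - 6833 = (-175692/5 + 10229) - 6833 = -124547/5 - 6833 = -158712/5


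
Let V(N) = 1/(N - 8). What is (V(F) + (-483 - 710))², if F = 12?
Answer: 22762441/16 ≈ 1.4227e+6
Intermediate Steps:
V(N) = 1/(-8 + N)
(V(F) + (-483 - 710))² = (1/(-8 + 12) + (-483 - 710))² = (1/4 - 1193)² = (¼ - 1193)² = (-4771/4)² = 22762441/16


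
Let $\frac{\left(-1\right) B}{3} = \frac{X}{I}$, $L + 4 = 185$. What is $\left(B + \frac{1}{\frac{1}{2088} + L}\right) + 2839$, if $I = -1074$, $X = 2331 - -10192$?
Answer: $\frac{388846226669}{135298582} \approx 2874.0$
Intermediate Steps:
$X = 12523$ ($X = 2331 + 10192 = 12523$)
$L = 181$ ($L = -4 + 185 = 181$)
$B = \frac{12523}{358}$ ($B = - 3 \frac{12523}{-1074} = - 3 \cdot 12523 \left(- \frac{1}{1074}\right) = \left(-3\right) \left(- \frac{12523}{1074}\right) = \frac{12523}{358} \approx 34.98$)
$\left(B + \frac{1}{\frac{1}{2088} + L}\right) + 2839 = \left(\frac{12523}{358} + \frac{1}{\frac{1}{2088} + 181}\right) + 2839 = \left(\frac{12523}{358} + \frac{1}{\frac{377929}{2088}}\right) + 2839 = \left(\frac{12523}{358} + \frac{2088}{377929}\right) + 2839 = \frac{4733552371}{135298582} + 2839 = \frac{388846226669}{135298582}$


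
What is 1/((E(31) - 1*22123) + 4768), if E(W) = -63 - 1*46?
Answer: -1/17464 ≈ -5.7261e-5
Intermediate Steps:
E(W) = -109 (E(W) = -63 - 46 = -109)
1/((E(31) - 1*22123) + 4768) = 1/((-109 - 1*22123) + 4768) = 1/((-109 - 22123) + 4768) = 1/(-22232 + 4768) = 1/(-17464) = -1/17464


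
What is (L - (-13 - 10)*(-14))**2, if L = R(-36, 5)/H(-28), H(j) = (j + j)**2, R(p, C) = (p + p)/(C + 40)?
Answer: 398313716641/3841600 ≈ 1.0368e+5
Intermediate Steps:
R(p, C) = 2*p/(40 + C) (R(p, C) = (2*p)/(40 + C) = 2*p/(40 + C))
H(j) = 4*j**2 (H(j) = (2*j)**2 = 4*j**2)
L = -1/1960 (L = (2*(-36)/(40 + 5))/((4*(-28)**2)) = (2*(-36)/45)/((4*784)) = (2*(-36)*(1/45))/3136 = -8/5*1/3136 = -1/1960 ≈ -0.00051020)
(L - (-13 - 10)*(-14))**2 = (-1/1960 - (-13 - 10)*(-14))**2 = (-1/1960 - (-23)*(-14))**2 = (-1/1960 - 1*322)**2 = (-1/1960 - 322)**2 = (-631121/1960)**2 = 398313716641/3841600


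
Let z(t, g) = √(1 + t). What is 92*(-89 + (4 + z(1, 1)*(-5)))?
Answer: -7820 - 460*√2 ≈ -8470.5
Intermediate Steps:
92*(-89 + (4 + z(1, 1)*(-5))) = 92*(-89 + (4 + √(1 + 1)*(-5))) = 92*(-89 + (4 + √2*(-5))) = 92*(-89 + (4 - 5*√2)) = 92*(-85 - 5*√2) = -7820 - 460*√2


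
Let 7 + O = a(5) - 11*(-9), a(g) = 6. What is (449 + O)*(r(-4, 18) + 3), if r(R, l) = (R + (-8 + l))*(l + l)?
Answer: 119793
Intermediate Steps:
r(R, l) = 2*l*(-8 + R + l) (r(R, l) = (-8 + R + l)*(2*l) = 2*l*(-8 + R + l))
O = 98 (O = -7 + (6 - 11*(-9)) = -7 + (6 + 99) = -7 + 105 = 98)
(449 + O)*(r(-4, 18) + 3) = (449 + 98)*(2*18*(-8 - 4 + 18) + 3) = 547*(2*18*6 + 3) = 547*(216 + 3) = 547*219 = 119793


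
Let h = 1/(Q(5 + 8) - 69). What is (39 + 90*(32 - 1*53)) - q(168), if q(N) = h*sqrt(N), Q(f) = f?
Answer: -1851 + sqrt(42)/28 ≈ -1850.8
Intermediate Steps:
h = -1/56 (h = 1/((5 + 8) - 69) = 1/(13 - 69) = 1/(-56) = -1/56 ≈ -0.017857)
q(N) = -sqrt(N)/56
(39 + 90*(32 - 1*53)) - q(168) = (39 + 90*(32 - 1*53)) - (-1)*sqrt(168)/56 = (39 + 90*(32 - 53)) - (-1)*2*sqrt(42)/56 = (39 + 90*(-21)) - (-1)*sqrt(42)/28 = (39 - 1890) + sqrt(42)/28 = -1851 + sqrt(42)/28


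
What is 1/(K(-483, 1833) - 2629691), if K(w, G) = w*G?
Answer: -1/3515030 ≈ -2.8449e-7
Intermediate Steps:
K(w, G) = G*w
1/(K(-483, 1833) - 2629691) = 1/(1833*(-483) - 2629691) = 1/(-885339 - 2629691) = 1/(-3515030) = -1/3515030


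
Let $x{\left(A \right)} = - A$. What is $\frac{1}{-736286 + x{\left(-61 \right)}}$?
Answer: $- \frac{1}{736225} \approx -1.3583 \cdot 10^{-6}$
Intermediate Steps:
$\frac{1}{-736286 + x{\left(-61 \right)}} = \frac{1}{-736286 - -61} = \frac{1}{-736286 + 61} = \frac{1}{-736225} = - \frac{1}{736225}$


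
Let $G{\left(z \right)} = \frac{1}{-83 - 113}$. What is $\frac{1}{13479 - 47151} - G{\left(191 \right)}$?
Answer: $\frac{8369}{1649928} \approx 0.0050723$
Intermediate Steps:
$G{\left(z \right)} = - \frac{1}{196}$ ($G{\left(z \right)} = \frac{1}{-196} = - \frac{1}{196}$)
$\frac{1}{13479 - 47151} - G{\left(191 \right)} = \frac{1}{13479 - 47151} - - \frac{1}{196} = \frac{1}{-33672} + \frac{1}{196} = - \frac{1}{33672} + \frac{1}{196} = \frac{8369}{1649928}$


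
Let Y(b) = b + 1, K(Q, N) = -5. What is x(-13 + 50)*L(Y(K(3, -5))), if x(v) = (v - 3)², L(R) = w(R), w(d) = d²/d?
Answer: -4624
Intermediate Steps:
w(d) = d
Y(b) = 1 + b
L(R) = R
x(v) = (-3 + v)²
x(-13 + 50)*L(Y(K(3, -5))) = (-3 + (-13 + 50))²*(1 - 5) = (-3 + 37)²*(-4) = 34²*(-4) = 1156*(-4) = -4624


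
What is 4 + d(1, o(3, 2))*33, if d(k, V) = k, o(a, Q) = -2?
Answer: 37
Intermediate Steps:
4 + d(1, o(3, 2))*33 = 4 + 1*33 = 4 + 33 = 37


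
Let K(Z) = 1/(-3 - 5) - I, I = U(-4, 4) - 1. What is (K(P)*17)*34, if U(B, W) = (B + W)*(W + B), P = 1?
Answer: 2023/4 ≈ 505.75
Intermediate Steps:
U(B, W) = (B + W)**2 (U(B, W) = (B + W)*(B + W) = (B + W)**2)
I = -1 (I = (-4 + 4)**2 - 1 = 0**2 - 1 = 0 - 1 = -1)
K(Z) = 7/8 (K(Z) = 1/(-3 - 5) - 1*(-1) = 1/(-8) + 1 = -1/8 + 1 = 7/8)
(K(P)*17)*34 = ((7/8)*17)*34 = (119/8)*34 = 2023/4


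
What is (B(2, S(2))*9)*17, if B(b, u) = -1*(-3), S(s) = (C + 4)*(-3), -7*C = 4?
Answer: 459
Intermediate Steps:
C = -4/7 (C = -⅐*4 = -4/7 ≈ -0.57143)
S(s) = -72/7 (S(s) = (-4/7 + 4)*(-3) = (24/7)*(-3) = -72/7)
B(b, u) = 3
(B(2, S(2))*9)*17 = (3*9)*17 = 27*17 = 459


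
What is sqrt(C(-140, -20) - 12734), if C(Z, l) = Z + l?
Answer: I*sqrt(12894) ≈ 113.55*I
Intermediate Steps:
sqrt(C(-140, -20) - 12734) = sqrt((-140 - 20) - 12734) = sqrt(-160 - 12734) = sqrt(-12894) = I*sqrt(12894)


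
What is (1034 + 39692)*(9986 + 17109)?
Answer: 1103470970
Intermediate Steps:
(1034 + 39692)*(9986 + 17109) = 40726*27095 = 1103470970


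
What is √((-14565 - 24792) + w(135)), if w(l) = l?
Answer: 3*I*√4358 ≈ 198.05*I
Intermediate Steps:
√((-14565 - 24792) + w(135)) = √((-14565 - 24792) + 135) = √(-39357 + 135) = √(-39222) = 3*I*√4358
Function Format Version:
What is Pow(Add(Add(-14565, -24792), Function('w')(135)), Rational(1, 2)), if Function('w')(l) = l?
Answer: Mul(3, I, Pow(4358, Rational(1, 2))) ≈ Mul(198.05, I)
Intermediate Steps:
Pow(Add(Add(-14565, -24792), Function('w')(135)), Rational(1, 2)) = Pow(Add(Add(-14565, -24792), 135), Rational(1, 2)) = Pow(Add(-39357, 135), Rational(1, 2)) = Pow(-39222, Rational(1, 2)) = Mul(3, I, Pow(4358, Rational(1, 2)))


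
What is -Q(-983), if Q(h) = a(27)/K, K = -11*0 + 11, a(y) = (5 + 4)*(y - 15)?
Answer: -108/11 ≈ -9.8182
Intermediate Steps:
a(y) = -135 + 9*y (a(y) = 9*(-15 + y) = -135 + 9*y)
K = 11 (K = 0 + 11 = 11)
Q(h) = 108/11 (Q(h) = (-135 + 9*27)/11 = (-135 + 243)*(1/11) = 108*(1/11) = 108/11)
-Q(-983) = -1*108/11 = -108/11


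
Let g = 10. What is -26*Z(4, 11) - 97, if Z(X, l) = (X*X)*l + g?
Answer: -4933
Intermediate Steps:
Z(X, l) = 10 + l*X**2 (Z(X, l) = (X*X)*l + 10 = X**2*l + 10 = l*X**2 + 10 = 10 + l*X**2)
-26*Z(4, 11) - 97 = -26*(10 + 11*4**2) - 97 = -26*(10 + 11*16) - 97 = -26*(10 + 176) - 97 = -26*186 - 97 = -4836 - 97 = -4933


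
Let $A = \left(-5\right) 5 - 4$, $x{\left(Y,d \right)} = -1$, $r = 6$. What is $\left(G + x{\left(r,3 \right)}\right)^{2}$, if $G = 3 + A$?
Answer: $729$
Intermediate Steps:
$A = -29$ ($A = -25 - 4 = -29$)
$G = -26$ ($G = 3 - 29 = -26$)
$\left(G + x{\left(r,3 \right)}\right)^{2} = \left(-26 - 1\right)^{2} = \left(-27\right)^{2} = 729$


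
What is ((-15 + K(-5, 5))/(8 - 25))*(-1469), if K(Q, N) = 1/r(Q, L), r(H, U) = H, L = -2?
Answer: -111644/85 ≈ -1313.5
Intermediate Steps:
K(Q, N) = 1/Q
((-15 + K(-5, 5))/(8 - 25))*(-1469) = ((-15 + 1/(-5))/(8 - 25))*(-1469) = ((-15 - ⅕)/(-17))*(-1469) = -76/5*(-1/17)*(-1469) = (76/85)*(-1469) = -111644/85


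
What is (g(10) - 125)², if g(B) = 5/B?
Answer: 62001/4 ≈ 15500.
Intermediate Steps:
(g(10) - 125)² = (5/10 - 125)² = (5*(⅒) - 125)² = (½ - 125)² = (-249/2)² = 62001/4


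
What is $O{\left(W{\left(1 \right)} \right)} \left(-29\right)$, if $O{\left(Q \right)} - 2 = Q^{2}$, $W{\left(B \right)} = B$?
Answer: $-87$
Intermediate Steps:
$O{\left(Q \right)} = 2 + Q^{2}$
$O{\left(W{\left(1 \right)} \right)} \left(-29\right) = \left(2 + 1^{2}\right) \left(-29\right) = \left(2 + 1\right) \left(-29\right) = 3 \left(-29\right) = -87$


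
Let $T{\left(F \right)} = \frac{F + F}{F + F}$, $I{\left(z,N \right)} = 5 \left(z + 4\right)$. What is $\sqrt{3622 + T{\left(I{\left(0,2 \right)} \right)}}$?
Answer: $\sqrt{3623} \approx 60.191$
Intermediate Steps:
$I{\left(z,N \right)} = 20 + 5 z$ ($I{\left(z,N \right)} = 5 \left(4 + z\right) = 20 + 5 z$)
$T{\left(F \right)} = 1$ ($T{\left(F \right)} = \frac{2 F}{2 F} = 2 F \frac{1}{2 F} = 1$)
$\sqrt{3622 + T{\left(I{\left(0,2 \right)} \right)}} = \sqrt{3622 + 1} = \sqrt{3623}$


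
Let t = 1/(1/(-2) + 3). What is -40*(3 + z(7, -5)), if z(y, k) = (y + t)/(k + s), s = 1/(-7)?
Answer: -562/9 ≈ -62.444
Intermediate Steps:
s = -⅐ ≈ -0.14286
t = ⅖ (t = 1/(-½ + 3) = 1/(5/2) = ⅖ ≈ 0.40000)
z(y, k) = (⅖ + y)/(-⅐ + k) (z(y, k) = (y + ⅖)/(k - ⅐) = (⅖ + y)/(-⅐ + k))
-40*(3 + z(7, -5)) = -40*(3 + 7*(2 + 5*7)/(5*(-1 + 7*(-5)))) = -40*(3 + 7*(2 + 35)/(5*(-1 - 35))) = -40*(3 + (7/5)*37/(-36)) = -40*(3 + (7/5)*(-1/36)*37) = -40*(3 - 259/180) = -40*281/180 = -562/9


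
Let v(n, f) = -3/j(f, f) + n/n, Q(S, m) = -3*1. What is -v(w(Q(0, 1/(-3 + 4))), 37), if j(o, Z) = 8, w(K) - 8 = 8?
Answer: -5/8 ≈ -0.62500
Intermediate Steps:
Q(S, m) = -3
w(K) = 16 (w(K) = 8 + 8 = 16)
v(n, f) = 5/8 (v(n, f) = -3/8 + n/n = -3*⅛ + 1 = -3/8 + 1 = 5/8)
-v(w(Q(0, 1/(-3 + 4))), 37) = -1*5/8 = -5/8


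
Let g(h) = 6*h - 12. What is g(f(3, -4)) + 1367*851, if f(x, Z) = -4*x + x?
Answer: 1163251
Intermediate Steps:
f(x, Z) = -3*x
g(h) = -12 + 6*h
g(f(3, -4)) + 1367*851 = (-12 + 6*(-3*3)) + 1367*851 = (-12 + 6*(-9)) + 1163317 = (-12 - 54) + 1163317 = -66 + 1163317 = 1163251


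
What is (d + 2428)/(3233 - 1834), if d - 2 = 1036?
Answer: 3466/1399 ≈ 2.4775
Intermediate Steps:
d = 1038 (d = 2 + 1036 = 1038)
(d + 2428)/(3233 - 1834) = (1038 + 2428)/(3233 - 1834) = 3466/1399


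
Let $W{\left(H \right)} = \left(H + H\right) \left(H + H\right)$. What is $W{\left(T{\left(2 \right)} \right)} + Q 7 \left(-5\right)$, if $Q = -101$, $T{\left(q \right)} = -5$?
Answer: $3635$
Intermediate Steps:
$W{\left(H \right)} = 4 H^{2}$ ($W{\left(H \right)} = 2 H 2 H = 4 H^{2}$)
$W{\left(T{\left(2 \right)} \right)} + Q 7 \left(-5\right) = 4 \left(-5\right)^{2} - 101 \cdot 7 \left(-5\right) = 4 \cdot 25 - -3535 = 100 + 3535 = 3635$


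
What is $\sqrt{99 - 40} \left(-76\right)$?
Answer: $- 76 \sqrt{59} \approx -583.77$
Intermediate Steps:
$\sqrt{99 - 40} \left(-76\right) = \sqrt{59} \left(-76\right) = - 76 \sqrt{59}$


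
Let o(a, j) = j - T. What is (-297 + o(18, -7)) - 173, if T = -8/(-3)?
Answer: -1439/3 ≈ -479.67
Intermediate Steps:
T = 8/3 (T = -8*(-⅓) = 8/3 ≈ 2.6667)
o(a, j) = -8/3 + j (o(a, j) = j - 1*8/3 = j - 8/3 = -8/3 + j)
(-297 + o(18, -7)) - 173 = (-297 + (-8/3 - 7)) - 173 = (-297 - 29/3) - 173 = -920/3 - 173 = -1439/3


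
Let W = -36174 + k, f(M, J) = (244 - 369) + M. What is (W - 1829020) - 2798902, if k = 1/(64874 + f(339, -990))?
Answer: -303576680447/65088 ≈ -4.6641e+6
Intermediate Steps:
f(M, J) = -125 + M
k = 1/65088 (k = 1/(64874 + (-125 + 339)) = 1/(64874 + 214) = 1/65088 ≈ 1.5364e-5)
W = -2354493311/65088 (W = -36174 + 1/65088 = -2354493311/65088 ≈ -36174.)
(W - 1829020) - 2798902 = (-2354493311/65088 - 1829020) - 2798902 = -121401747071/65088 - 2798902 = -303576680447/65088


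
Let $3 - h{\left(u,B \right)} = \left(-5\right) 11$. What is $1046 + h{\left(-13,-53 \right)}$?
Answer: $1104$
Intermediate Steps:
$h{\left(u,B \right)} = 58$ ($h{\left(u,B \right)} = 3 - \left(-5\right) 11 = 3 - -55 = 3 + 55 = 58$)
$1046 + h{\left(-13,-53 \right)} = 1046 + 58 = 1104$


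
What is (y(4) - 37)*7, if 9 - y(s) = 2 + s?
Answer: -238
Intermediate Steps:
y(s) = 7 - s (y(s) = 9 - (2 + s) = 9 + (-2 - s) = 7 - s)
(y(4) - 37)*7 = ((7 - 1*4) - 37)*7 = ((7 - 4) - 37)*7 = (3 - 37)*7 = -34*7 = -238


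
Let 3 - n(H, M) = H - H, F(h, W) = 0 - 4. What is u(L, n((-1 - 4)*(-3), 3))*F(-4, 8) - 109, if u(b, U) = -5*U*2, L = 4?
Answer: 11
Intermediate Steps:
F(h, W) = -4
n(H, M) = 3 (n(H, M) = 3 - (H - H) = 3 - 1*0 = 3 + 0 = 3)
u(b, U) = -10*U
u(L, n((-1 - 4)*(-3), 3))*F(-4, 8) - 109 = -10*3*(-4) - 109 = -30*(-4) - 109 = 120 - 109 = 11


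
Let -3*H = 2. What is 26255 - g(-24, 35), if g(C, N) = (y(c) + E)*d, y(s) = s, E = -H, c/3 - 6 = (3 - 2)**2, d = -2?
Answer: 78895/3 ≈ 26298.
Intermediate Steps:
H = -2/3 (H = -1/3*2 = -2/3 ≈ -0.66667)
c = 21 (c = 18 + 3*(3 - 2)**2 = 18 + 3*1**2 = 18 + 3*1 = 18 + 3 = 21)
E = 2/3 (E = -1*(-2/3) = 2/3 ≈ 0.66667)
g(C, N) = -130/3 (g(C, N) = (21 + 2/3)*(-2) = (65/3)*(-2) = -130/3)
26255 - g(-24, 35) = 26255 - 1*(-130/3) = 26255 + 130/3 = 78895/3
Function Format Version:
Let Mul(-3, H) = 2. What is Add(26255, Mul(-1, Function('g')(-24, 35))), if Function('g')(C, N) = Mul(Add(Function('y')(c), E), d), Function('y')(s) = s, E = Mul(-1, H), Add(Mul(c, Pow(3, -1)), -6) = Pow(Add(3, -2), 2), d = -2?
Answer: Rational(78895, 3) ≈ 26298.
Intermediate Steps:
H = Rational(-2, 3) (H = Mul(Rational(-1, 3), 2) = Rational(-2, 3) ≈ -0.66667)
c = 21 (c = Add(18, Mul(3, Pow(Add(3, -2), 2))) = Add(18, Mul(3, Pow(1, 2))) = Add(18, Mul(3, 1)) = Add(18, 3) = 21)
E = Rational(2, 3) (E = Mul(-1, Rational(-2, 3)) = Rational(2, 3) ≈ 0.66667)
Function('g')(C, N) = Rational(-130, 3) (Function('g')(C, N) = Mul(Add(21, Rational(2, 3)), -2) = Mul(Rational(65, 3), -2) = Rational(-130, 3))
Add(26255, Mul(-1, Function('g')(-24, 35))) = Add(26255, Mul(-1, Rational(-130, 3))) = Add(26255, Rational(130, 3)) = Rational(78895, 3)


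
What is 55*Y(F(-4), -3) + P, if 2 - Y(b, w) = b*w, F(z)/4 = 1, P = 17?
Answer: 787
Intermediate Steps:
F(z) = 4 (F(z) = 4*1 = 4)
Y(b, w) = 2 - b*w
55*Y(F(-4), -3) + P = 55*(2 - 1*4*(-3)) + 17 = 55*(2 + 12) + 17 = 55*14 + 17 = 770 + 17 = 787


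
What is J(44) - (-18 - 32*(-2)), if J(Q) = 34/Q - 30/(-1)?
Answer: -335/22 ≈ -15.227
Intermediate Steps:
J(Q) = 30 + 34/Q (J(Q) = 34/Q - 30*(-1) = 34/Q + 30 = 30 + 34/Q)
J(44) - (-18 - 32*(-2)) = (30 + 34/44) - (-18 - 32*(-2)) = (30 + 34*(1/44)) - (-18 + 64) = (30 + 17/22) - 1*46 = 677/22 - 46 = -335/22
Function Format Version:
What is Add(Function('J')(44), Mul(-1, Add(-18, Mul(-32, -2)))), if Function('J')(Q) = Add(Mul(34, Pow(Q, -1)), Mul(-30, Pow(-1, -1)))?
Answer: Rational(-335, 22) ≈ -15.227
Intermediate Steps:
Function('J')(Q) = Add(30, Mul(34, Pow(Q, -1))) (Function('J')(Q) = Add(Mul(34, Pow(Q, -1)), Mul(-30, -1)) = Add(Mul(34, Pow(Q, -1)), 30) = Add(30, Mul(34, Pow(Q, -1))))
Add(Function('J')(44), Mul(-1, Add(-18, Mul(-32, -2)))) = Add(Add(30, Mul(34, Pow(44, -1))), Mul(-1, Add(-18, Mul(-32, -2)))) = Add(Add(30, Mul(34, Rational(1, 44))), Mul(-1, Add(-18, 64))) = Add(Add(30, Rational(17, 22)), Mul(-1, 46)) = Add(Rational(677, 22), -46) = Rational(-335, 22)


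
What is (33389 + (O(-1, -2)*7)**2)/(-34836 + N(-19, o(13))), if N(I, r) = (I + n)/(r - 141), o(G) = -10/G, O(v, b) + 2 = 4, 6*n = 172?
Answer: -185691465/192608621 ≈ -0.96409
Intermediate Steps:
n = 86/3 (n = (1/6)*172 = 86/3 ≈ 28.667)
O(v, b) = 2 (O(v, b) = -2 + 4 = 2)
N(I, r) = (86/3 + I)/(-141 + r) (N(I, r) = (I + 86/3)/(r - 141) = (86/3 + I)/(-141 + r))
(33389 + (O(-1, -2)*7)**2)/(-34836 + N(-19, o(13))) = (33389 + (2*7)**2)/(-34836 + (86/3 - 19)/(-141 - 10/13)) = (33389 + 14**2)/(-34836 + (29/3)/(-141 - 10*1/13)) = (33389 + 196)/(-34836 + (29/3)/(-141 - 10/13)) = 33585/(-34836 + (29/3)/(-1843/13)) = 33585/(-34836 - 13/1843*29/3) = 33585/(-34836 - 377/5529) = 33585/(-192608621/5529) = 33585*(-5529/192608621) = -185691465/192608621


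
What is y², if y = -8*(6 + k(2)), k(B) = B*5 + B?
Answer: 20736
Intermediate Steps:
k(B) = 6*B (k(B) = 5*B + B = 6*B)
y = -144 (y = -8*(6 + 6*2) = -8*(6 + 12) = -8*18 = -144)
y² = (-144)² = 20736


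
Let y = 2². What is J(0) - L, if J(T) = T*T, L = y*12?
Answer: -48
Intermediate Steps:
y = 4
L = 48 (L = 4*12 = 48)
J(T) = T²
J(0) - L = 0² - 1*48 = 0 - 48 = -48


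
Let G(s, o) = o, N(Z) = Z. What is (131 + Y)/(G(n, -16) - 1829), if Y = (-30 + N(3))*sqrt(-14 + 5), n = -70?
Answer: -131/1845 + 9*I/205 ≈ -0.071003 + 0.043902*I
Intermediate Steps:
Y = -81*I (Y = (-30 + 3)*sqrt(-14 + 5) = -81*I ≈ -81.0*I)
(131 + Y)/(G(n, -16) - 1829) = (131 - 81*I)/(-16 - 1829) = (131 - 81*I)/(-1845) = (131 - 81*I)*(-1/1845) = -131/1845 + 9*I/205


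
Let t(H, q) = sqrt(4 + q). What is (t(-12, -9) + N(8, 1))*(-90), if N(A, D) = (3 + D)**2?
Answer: -1440 - 90*I*sqrt(5) ≈ -1440.0 - 201.25*I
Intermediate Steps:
(t(-12, -9) + N(8, 1))*(-90) = (sqrt(4 - 9) + (3 + 1)**2)*(-90) = (sqrt(-5) + 4**2)*(-90) = (I*sqrt(5) + 16)*(-90) = (16 + I*sqrt(5))*(-90) = -1440 - 90*I*sqrt(5)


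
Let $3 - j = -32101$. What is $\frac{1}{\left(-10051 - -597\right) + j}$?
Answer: $\frac{1}{22650} \approx 4.415 \cdot 10^{-5}$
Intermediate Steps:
$j = 32104$ ($j = 3 - -32101 = 3 + 32101 = 32104$)
$\frac{1}{\left(-10051 - -597\right) + j} = \frac{1}{\left(-10051 - -597\right) + 32104} = \frac{1}{\left(-10051 + 597\right) + 32104} = \frac{1}{-9454 + 32104} = \frac{1}{22650}$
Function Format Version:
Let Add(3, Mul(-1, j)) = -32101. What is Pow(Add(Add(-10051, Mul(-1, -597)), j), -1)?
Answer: Rational(1, 22650) ≈ 4.4150e-5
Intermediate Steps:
j = 32104 (j = Add(3, Mul(-1, -32101)) = Add(3, 32101) = 32104)
Pow(Add(Add(-10051, Mul(-1, -597)), j), -1) = Pow(Add(Add(-10051, Mul(-1, -597)), 32104), -1) = Pow(Add(Add(-10051, 597), 32104), -1) = Pow(Add(-9454, 32104), -1) = Pow(22650, -1) = Rational(1, 22650)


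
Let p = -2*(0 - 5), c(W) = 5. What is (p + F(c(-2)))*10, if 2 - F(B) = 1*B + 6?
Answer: 10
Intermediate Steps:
F(B) = -4 - B (F(B) = 2 - (1*B + 6) = 2 - (B + 6) = 2 - (6 + B) = 2 + (-6 - B) = -4 - B)
p = 10 (p = -2*(-5) = 10)
(p + F(c(-2)))*10 = (10 + (-4 - 1*5))*10 = (10 + (-4 - 5))*10 = (10 - 9)*10 = 1*10 = 10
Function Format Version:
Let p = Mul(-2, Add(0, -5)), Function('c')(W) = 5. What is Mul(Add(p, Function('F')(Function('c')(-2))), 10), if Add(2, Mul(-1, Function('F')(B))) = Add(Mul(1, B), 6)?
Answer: 10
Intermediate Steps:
Function('F')(B) = Add(-4, Mul(-1, B)) (Function('F')(B) = Add(2, Mul(-1, Add(Mul(1, B), 6))) = Add(2, Mul(-1, Add(B, 6))) = Add(2, Mul(-1, Add(6, B))) = Add(2, Add(-6, Mul(-1, B))) = Add(-4, Mul(-1, B)))
p = 10 (p = Mul(-2, -5) = 10)
Mul(Add(p, Function('F')(Function('c')(-2))), 10) = Mul(Add(10, Add(-4, Mul(-1, 5))), 10) = Mul(Add(10, Add(-4, -5)), 10) = Mul(Add(10, -9), 10) = Mul(1, 10) = 10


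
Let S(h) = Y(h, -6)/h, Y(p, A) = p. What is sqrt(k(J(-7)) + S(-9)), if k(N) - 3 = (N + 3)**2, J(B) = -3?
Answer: 2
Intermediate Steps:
S(h) = 1 (S(h) = h/h = 1)
k(N) = 3 + (3 + N)**2 (k(N) = 3 + (N + 3)**2 = 3 + (3 + N)**2)
sqrt(k(J(-7)) + S(-9)) = sqrt((3 + (3 - 3)**2) + 1) = sqrt((3 + 0**2) + 1) = sqrt((3 + 0) + 1) = sqrt(3 + 1) = sqrt(4) = 2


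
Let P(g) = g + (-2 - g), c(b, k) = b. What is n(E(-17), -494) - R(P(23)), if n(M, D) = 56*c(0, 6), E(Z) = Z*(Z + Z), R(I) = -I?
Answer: -2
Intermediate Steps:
P(g) = -2
E(Z) = 2*Z² (E(Z) = Z*(2*Z) = 2*Z²)
n(M, D) = 0 (n(M, D) = 56*0 = 0)
n(E(-17), -494) - R(P(23)) = 0 - (-1)*(-2) = 0 - 1*2 = 0 - 2 = -2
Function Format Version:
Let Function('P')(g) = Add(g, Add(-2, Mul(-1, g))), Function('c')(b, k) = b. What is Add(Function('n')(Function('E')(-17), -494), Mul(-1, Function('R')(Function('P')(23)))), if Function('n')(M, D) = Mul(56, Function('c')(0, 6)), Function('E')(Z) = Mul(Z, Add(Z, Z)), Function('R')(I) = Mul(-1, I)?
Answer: -2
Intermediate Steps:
Function('P')(g) = -2
Function('E')(Z) = Mul(2, Pow(Z, 2)) (Function('E')(Z) = Mul(Z, Mul(2, Z)) = Mul(2, Pow(Z, 2)))
Function('n')(M, D) = 0 (Function('n')(M, D) = Mul(56, 0) = 0)
Add(Function('n')(Function('E')(-17), -494), Mul(-1, Function('R')(Function('P')(23)))) = Add(0, Mul(-1, Mul(-1, -2))) = Add(0, Mul(-1, 2)) = Add(0, -2) = -2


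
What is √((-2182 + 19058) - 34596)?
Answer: 2*I*√4430 ≈ 133.12*I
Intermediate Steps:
√((-2182 + 19058) - 34596) = √(16876 - 34596) = √(-17720) = 2*I*√4430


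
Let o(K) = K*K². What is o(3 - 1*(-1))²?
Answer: 4096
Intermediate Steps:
o(K) = K³
o(3 - 1*(-1))² = ((3 - 1*(-1))³)² = ((3 + 1)³)² = (4³)² = 64² = 4096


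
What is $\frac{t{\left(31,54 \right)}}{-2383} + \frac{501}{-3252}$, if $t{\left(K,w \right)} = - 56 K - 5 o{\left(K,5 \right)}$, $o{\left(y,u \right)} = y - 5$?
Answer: $\frac{1624783}{2583172} \approx 0.62899$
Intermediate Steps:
$o{\left(y,u \right)} = -5 + y$
$t{\left(K,w \right)} = 25 - 61 K$ ($t{\left(K,w \right)} = - 56 K - 5 \left(-5 + K\right) = - 56 K - \left(-25 + 5 K\right) = 25 - 61 K$)
$\frac{t{\left(31,54 \right)}}{-2383} + \frac{501}{-3252} = \frac{25 - 1891}{-2383} + \frac{501}{-3252} = \left(25 - 1891\right) \left(- \frac{1}{2383}\right) + 501 \left(- \frac{1}{3252}\right) = \left(-1866\right) \left(- \frac{1}{2383}\right) - \frac{167}{1084} = \frac{1866}{2383} - \frac{167}{1084} = \frac{1624783}{2583172}$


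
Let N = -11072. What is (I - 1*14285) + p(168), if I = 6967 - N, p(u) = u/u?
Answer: 3755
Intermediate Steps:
p(u) = 1
I = 18039 (I = 6967 - 1*(-11072) = 6967 + 11072 = 18039)
(I - 1*14285) + p(168) = (18039 - 1*14285) + 1 = (18039 - 14285) + 1 = 3754 + 1 = 3755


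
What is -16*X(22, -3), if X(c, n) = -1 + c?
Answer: -336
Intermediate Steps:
-16*X(22, -3) = -16*(-1 + 22) = -16*21 = -336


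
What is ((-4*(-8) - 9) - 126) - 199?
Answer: -302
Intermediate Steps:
((-4*(-8) - 9) - 126) - 199 = ((32 - 9) - 126) - 199 = (23 - 126) - 199 = -103 - 199 = -302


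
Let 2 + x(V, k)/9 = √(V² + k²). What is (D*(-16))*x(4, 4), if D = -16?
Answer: -4608 + 9216*√2 ≈ 8425.4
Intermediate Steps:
x(V, k) = -18 + 9*√(V² + k²)
(D*(-16))*x(4, 4) = (-16*(-16))*(-18 + 9*√(4² + 4²)) = 256*(-18 + 9*√(16 + 16)) = 256*(-18 + 9*√32) = 256*(-18 + 9*(4*√2)) = 256*(-18 + 36*√2) = -4608 + 9216*√2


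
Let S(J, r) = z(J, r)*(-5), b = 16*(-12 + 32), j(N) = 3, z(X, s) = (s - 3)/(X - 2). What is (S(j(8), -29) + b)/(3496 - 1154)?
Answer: 240/1171 ≈ 0.20495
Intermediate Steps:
z(X, s) = (-3 + s)/(-2 + X)
b = 320 (b = 16*20 = 320)
S(J, r) = -5*(-3 + r)/(-2 + J) (S(J, r) = ((-3 + r)/(-2 + J))*(-5) = -5*(-3 + r)/(-2 + J))
(S(j(8), -29) + b)/(3496 - 1154) = (5*(3 - 1*(-29))/(-2 + 3) + 320)/(3496 - 1154) = (5*(3 + 29)/1 + 320)/2342 = (5*1*32 + 320)*(1/2342) = (160 + 320)*(1/2342) = 480*(1/2342) = 240/1171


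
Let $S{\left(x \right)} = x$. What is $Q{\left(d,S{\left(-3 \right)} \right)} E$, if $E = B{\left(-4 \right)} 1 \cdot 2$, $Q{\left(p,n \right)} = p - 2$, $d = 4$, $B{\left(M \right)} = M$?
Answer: $-16$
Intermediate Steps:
$Q{\left(p,n \right)} = -2 + p$
$E = -8$ ($E = \left(-4\right) 1 \cdot 2 = \left(-4\right) 2 = -8$)
$Q{\left(d,S{\left(-3 \right)} \right)} E = \left(-2 + 4\right) \left(-8\right) = 2 \left(-8\right) = -16$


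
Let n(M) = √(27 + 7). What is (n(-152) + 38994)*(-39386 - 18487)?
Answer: -2256699762 - 57873*√34 ≈ -2.2570e+9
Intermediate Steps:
n(M) = √34
(n(-152) + 38994)*(-39386 - 18487) = (√34 + 38994)*(-39386 - 18487) = (38994 + √34)*(-57873) = -2256699762 - 57873*√34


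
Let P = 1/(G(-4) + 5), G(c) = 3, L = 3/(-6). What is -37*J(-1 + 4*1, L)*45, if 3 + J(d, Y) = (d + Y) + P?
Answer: 4995/8 ≈ 624.38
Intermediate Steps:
L = -1/2 (L = 3*(-1/6) = -1/2 ≈ -0.50000)
P = 1/8 (P = 1/(3 + 5) = 1/8 ≈ 0.12500)
J(d, Y) = -23/8 + Y + d (J(d, Y) = -3 + ((d + Y) + 1/8) = -3 + ((Y + d) + 1/8) = -3 + (1/8 + Y + d) = -23/8 + Y + d)
-37*J(-1 + 4*1, L)*45 = -37*(-23/8 - 1/2 + (-1 + 4*1))*45 = -37*(-23/8 - 1/2 + (-1 + 4))*45 = -37*(-23/8 - 1/2 + 3)*45 = -37*(-3/8)*45 = (111/8)*45 = 4995/8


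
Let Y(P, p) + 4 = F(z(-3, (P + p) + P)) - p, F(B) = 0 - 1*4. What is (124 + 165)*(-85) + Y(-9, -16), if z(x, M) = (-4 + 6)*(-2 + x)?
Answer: -24557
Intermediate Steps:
z(x, M) = -4 + 2*x (z(x, M) = 2*(-2 + x) = -4 + 2*x)
F(B) = -4 (F(B) = 0 - 4 = -4)
Y(P, p) = -8 - p (Y(P, p) = -4 + (-4 - p) = -8 - p)
(124 + 165)*(-85) + Y(-9, -16) = (124 + 165)*(-85) + (-8 - 1*(-16)) = 289*(-85) + (-8 + 16) = -24565 + 8 = -24557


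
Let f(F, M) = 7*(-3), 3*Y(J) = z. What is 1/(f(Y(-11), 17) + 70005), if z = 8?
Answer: 1/69984 ≈ 1.4289e-5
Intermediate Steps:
Y(J) = 8/3 (Y(J) = (1/3)*8 = 8/3)
f(F, M) = -21
1/(f(Y(-11), 17) + 70005) = 1/(-21 + 70005) = 1/69984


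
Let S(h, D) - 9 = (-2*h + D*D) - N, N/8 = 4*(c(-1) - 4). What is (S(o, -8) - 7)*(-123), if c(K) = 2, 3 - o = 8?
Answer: -17220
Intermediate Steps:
o = -5 (o = 3 - 1*8 = 3 - 8 = -5)
N = -64 (N = 8*(4*(2 - 4)) = 8*(4*(-2)) = 8*(-8) = -64)
S(h, D) = 73 + D² - 2*h (S(h, D) = 9 + ((-2*h + D*D) - 1*(-64)) = 9 + ((-2*h + D²) + 64) = 9 + ((D² - 2*h) + 64) = 9 + (64 + D² - 2*h) = 73 + D² - 2*h)
(S(o, -8) - 7)*(-123) = ((73 + (-8)² - 2*(-5)) - 7)*(-123) = ((73 + 64 + 10) - 7)*(-123) = (147 - 7)*(-123) = 140*(-123) = -17220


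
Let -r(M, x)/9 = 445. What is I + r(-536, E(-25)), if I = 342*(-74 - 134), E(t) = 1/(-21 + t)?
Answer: -75141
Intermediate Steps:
r(M, x) = -4005 (r(M, x) = -9*445 = -4005)
I = -71136 (I = 342*(-208) = -71136)
I + r(-536, E(-25)) = -71136 - 4005 = -75141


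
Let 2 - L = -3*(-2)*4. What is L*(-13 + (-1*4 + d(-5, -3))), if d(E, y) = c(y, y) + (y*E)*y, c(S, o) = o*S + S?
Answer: 1232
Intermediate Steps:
c(S, o) = S + S*o (c(S, o) = S*o + S = S + S*o)
d(E, y) = E*y² + y*(1 + y) (d(E, y) = y*(1 + y) + (y*E)*y = y*(1 + y) + (E*y)*y = y*(1 + y) + E*y² = E*y² + y*(1 + y))
L = -22 (L = 2 - (-3*(-2))*4 = 2 - 6*4 = 2 - 1*24 = 2 - 24 = -22)
L*(-13 + (-1*4 + d(-5, -3))) = -22*(-13 + (-1*4 - 3*(1 - 3 - 5*(-3)))) = -22*(-13 + (-4 - 3*(1 - 3 + 15))) = -22*(-13 + (-4 - 3*13)) = -22*(-13 + (-4 - 39)) = -22*(-13 - 43) = -22*(-56) = 1232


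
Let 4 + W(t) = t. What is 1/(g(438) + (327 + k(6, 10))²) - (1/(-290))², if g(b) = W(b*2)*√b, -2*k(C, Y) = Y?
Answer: -26523426/13689014377225 - 109*√438/1302165458 ≈ -3.6894e-6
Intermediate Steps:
W(t) = -4 + t
k(C, Y) = -Y/2
g(b) = √b*(-4 + 2*b) (g(b) = (-4 + b*2)*√b = (-4 + 2*b)*√b = √b*(-4 + 2*b))
1/(g(438) + (327 + k(6, 10))²) - (1/(-290))² = 1/(2*√438*(-2 + 438) + (327 - ½*10)²) - (1/(-290))² = 1/(2*√438*436 + (327 - 5)²) - (-1/290)² = 1/(872*√438 + 322²) - 1*1/84100 = 1/(872*√438 + 103684) - 1/84100 = 1/(103684 + 872*√438) - 1/84100 = -1/84100 + 1/(103684 + 872*√438)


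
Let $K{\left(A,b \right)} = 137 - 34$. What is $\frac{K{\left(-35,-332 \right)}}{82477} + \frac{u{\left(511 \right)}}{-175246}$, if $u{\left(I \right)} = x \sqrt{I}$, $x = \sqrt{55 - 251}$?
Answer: $\frac{103}{82477} - \frac{7 i \sqrt{511}}{87623} \approx 0.0012488 - 0.0018059 i$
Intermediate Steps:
$x = 14 i$ ($x = \sqrt{-196} = 14 i \approx 14.0 i$)
$u{\left(I \right)} = 14 i \sqrt{I}$
$K{\left(A,b \right)} = 103$ ($K{\left(A,b \right)} = 137 - 34 = 103$)
$\frac{K{\left(-35,-332 \right)}}{82477} + \frac{u{\left(511 \right)}}{-175246} = \frac{103}{82477} + \frac{14 i \sqrt{511}}{-175246} = 103 \cdot \frac{1}{82477} + 14 i \sqrt{511} \left(- \frac{1}{175246}\right) = \frac{103}{82477} - \frac{7 i \sqrt{511}}{87623}$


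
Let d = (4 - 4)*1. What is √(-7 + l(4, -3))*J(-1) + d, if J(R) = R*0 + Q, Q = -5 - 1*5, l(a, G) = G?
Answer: -10*I*√10 ≈ -31.623*I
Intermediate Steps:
Q = -10 (Q = -5 - 5 = -10)
d = 0 (d = 0*1 = 0)
J(R) = -10 (J(R) = R*0 - 10 = 0 - 10 = -10)
√(-7 + l(4, -3))*J(-1) + d = √(-7 - 3)*(-10) + 0 = √(-10)*(-10) + 0 = (I*√10)*(-10) + 0 = -10*I*√10 + 0 = -10*I*√10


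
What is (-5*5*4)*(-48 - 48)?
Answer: 9600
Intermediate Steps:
(-5*5*4)*(-48 - 48) = -25*4*(-96) = -100*(-96) = 9600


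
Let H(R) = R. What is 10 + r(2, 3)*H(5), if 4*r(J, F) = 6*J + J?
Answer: 55/2 ≈ 27.500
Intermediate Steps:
r(J, F) = 7*J/4 (r(J, F) = (6*J + J)/4 = (7*J)/4 = 7*J/4)
10 + r(2, 3)*H(5) = 10 + ((7/4)*2)*5 = 10 + (7/2)*5 = 10 + 35/2 = 55/2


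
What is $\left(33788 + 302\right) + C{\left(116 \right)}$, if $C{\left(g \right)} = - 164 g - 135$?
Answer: $14931$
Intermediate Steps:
$C{\left(g \right)} = -135 - 164 g$
$\left(33788 + 302\right) + C{\left(116 \right)} = \left(33788 + 302\right) - 19159 = 34090 - 19159 = 14931$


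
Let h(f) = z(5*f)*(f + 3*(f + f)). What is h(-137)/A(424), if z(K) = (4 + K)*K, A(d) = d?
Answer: -447359115/424 ≈ -1.0551e+6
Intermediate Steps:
z(K) = K*(4 + K)
h(f) = 35*f**2*(4 + 5*f) (h(f) = ((5*f)*(4 + 5*f))*(f + 3*(f + f)) = (5*f*(4 + 5*f))*(f + 3*(2*f)) = (5*f*(4 + 5*f))*(f + 6*f) = (5*f*(4 + 5*f))*(7*f) = 35*f**2*(4 + 5*f))
h(-137)/A(424) = ((-137)**2*(140 + 175*(-137)))/424 = (18769*(140 - 23975))*(1/424) = (18769*(-23835))*(1/424) = -447359115*1/424 = -447359115/424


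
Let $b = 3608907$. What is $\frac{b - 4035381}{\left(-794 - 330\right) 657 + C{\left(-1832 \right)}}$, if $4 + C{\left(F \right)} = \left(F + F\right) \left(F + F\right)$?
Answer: $- \frac{71079}{2114404} \approx -0.033617$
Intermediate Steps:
$C{\left(F \right)} = -4 + 4 F^{2}$ ($C{\left(F \right)} = -4 + \left(F + F\right) \left(F + F\right) = -4 + 2 F 2 F = -4 + 4 F^{2}$)
$\frac{b - 4035381}{\left(-794 - 330\right) 657 + C{\left(-1832 \right)}} = \frac{3608907 - 4035381}{\left(-794 - 330\right) 657 - \left(4 - 4 \left(-1832\right)^{2}\right)} = - \frac{426474}{\left(-1124\right) 657 + \left(-4 + 4 \cdot 3356224\right)} = - \frac{426474}{-738468 + \left(-4 + 13424896\right)} = - \frac{426474}{-738468 + 13424892} = - \frac{426474}{12686424} = \left(-426474\right) \frac{1}{12686424} = - \frac{71079}{2114404}$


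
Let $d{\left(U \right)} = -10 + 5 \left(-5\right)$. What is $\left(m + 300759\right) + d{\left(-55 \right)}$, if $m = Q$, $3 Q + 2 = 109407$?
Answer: $\frac{1011577}{3} \approx 3.3719 \cdot 10^{5}$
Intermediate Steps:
$Q = \frac{109405}{3}$ ($Q = - \frac{2}{3} + \frac{1}{3} \cdot 109407 = - \frac{2}{3} + 36469 = \frac{109405}{3} \approx 36468.0$)
$m = \frac{109405}{3} \approx 36468.0$
$d{\left(U \right)} = -35$ ($d{\left(U \right)} = -10 - 25 = -35$)
$\left(m + 300759\right) + d{\left(-55 \right)} = \left(\frac{109405}{3} + 300759\right) - 35 = \frac{1011682}{3} - 35 = \frac{1011577}{3}$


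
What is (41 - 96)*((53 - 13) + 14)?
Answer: -2970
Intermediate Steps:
(41 - 96)*((53 - 13) + 14) = -55*(40 + 14) = -55*54 = -2970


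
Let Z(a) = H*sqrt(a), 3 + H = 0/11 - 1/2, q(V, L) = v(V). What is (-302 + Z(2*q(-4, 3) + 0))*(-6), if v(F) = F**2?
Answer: 1812 + 84*sqrt(2) ≈ 1930.8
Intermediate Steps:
q(V, L) = V**2
H = -7/2 (H = -3 + (0/11 - 1/2) = -3 + (0*(1/11) - 1*1/2) = -3 + (0 - 1/2) = -3 - 1/2 = -7/2 ≈ -3.5000)
Z(a) = -7*sqrt(a)/2
(-302 + Z(2*q(-4, 3) + 0))*(-6) = (-302 - 7*sqrt(2*(-4)**2 + 0)/2)*(-6) = (-302 - 7*sqrt(2*16 + 0)/2)*(-6) = (-302 - 7*sqrt(32 + 0)/2)*(-6) = (-302 - 14*sqrt(2))*(-6) = 1812 + 84*sqrt(2)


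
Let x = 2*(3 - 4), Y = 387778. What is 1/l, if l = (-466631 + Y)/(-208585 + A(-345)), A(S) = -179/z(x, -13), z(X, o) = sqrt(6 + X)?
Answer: 417349/157706 ≈ 2.6464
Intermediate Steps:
x = -2 (x = 2*(-1) = -2)
A(S) = -179/2 (A(S) = -179/sqrt(6 - 2) = -179/(sqrt(4)) = -179/2)
l = 157706/417349 (l = (-466631 + 387778)/(-208585 - 179/2) = -78853/(-417349/2) = -78853*(-2/417349) = 157706/417349 ≈ 0.37788)
1/l = 1/(157706/417349) = 417349/157706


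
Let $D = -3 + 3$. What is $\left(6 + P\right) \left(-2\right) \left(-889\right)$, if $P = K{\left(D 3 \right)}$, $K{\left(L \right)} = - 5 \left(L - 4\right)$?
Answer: $46228$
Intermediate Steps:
$D = 0$
$K{\left(L \right)} = 20 - 5 L$ ($K{\left(L \right)} = - 5 \left(-4 + L\right) = 20 - 5 L$)
$P = 20$ ($P = 20 - 5 \cdot 0 \cdot 3 = 20 - 0 = 20 + 0 = 20$)
$\left(6 + P\right) \left(-2\right) \left(-889\right) = \left(6 + 20\right) \left(-2\right) \left(-889\right) = 26 \left(-2\right) \left(-889\right) = \left(-52\right) \left(-889\right) = 46228$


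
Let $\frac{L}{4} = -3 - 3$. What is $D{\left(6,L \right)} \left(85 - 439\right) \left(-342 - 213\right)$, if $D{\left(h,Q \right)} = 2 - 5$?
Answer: $-589410$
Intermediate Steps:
$L = -24$ ($L = 4 \left(-3 - 3\right) = 4 \left(-6\right) = -24$)
$D{\left(h,Q \right)} = -3$ ($D{\left(h,Q \right)} = 2 - 5 = -3$)
$D{\left(6,L \right)} \left(85 - 439\right) \left(-342 - 213\right) = - 3 \left(85 - 439\right) \left(-342 - 213\right) = - 3 \left(\left(-354\right) \left(-555\right)\right) = \left(-3\right) 196470 = -589410$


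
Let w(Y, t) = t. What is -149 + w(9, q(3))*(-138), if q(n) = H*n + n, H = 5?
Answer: -2633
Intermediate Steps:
q(n) = 6*n (q(n) = 5*n + n = 6*n)
-149 + w(9, q(3))*(-138) = -149 + (6*3)*(-138) = -149 + 18*(-138) = -149 - 2484 = -2633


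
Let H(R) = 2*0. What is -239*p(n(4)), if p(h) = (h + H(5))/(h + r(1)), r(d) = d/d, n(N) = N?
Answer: -956/5 ≈ -191.20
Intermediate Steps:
H(R) = 0
r(d) = 1
p(h) = h/(1 + h) (p(h) = (h + 0)/(h + 1) = h/(1 + h))
-239*p(n(4)) = -956/(1 + 4) = -956/5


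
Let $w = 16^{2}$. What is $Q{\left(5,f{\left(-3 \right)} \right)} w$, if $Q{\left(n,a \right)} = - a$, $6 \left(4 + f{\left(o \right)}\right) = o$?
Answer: $1152$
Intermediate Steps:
$f{\left(o \right)} = -4 + \frac{o}{6}$
$w = 256$
$Q{\left(5,f{\left(-3 \right)} \right)} w = - (-4 + \frac{1}{6} \left(-3\right)) 256 = - (-4 - \frac{1}{2}) 256 = \left(-1\right) \left(- \frac{9}{2}\right) 256 = \frac{9}{2} \cdot 256 = 1152$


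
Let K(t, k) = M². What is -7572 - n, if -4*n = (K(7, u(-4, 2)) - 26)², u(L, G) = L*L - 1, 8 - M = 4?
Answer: -7547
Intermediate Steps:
M = 4 (M = 8 - 1*4 = 8 - 4 = 4)
u(L, G) = -1 + L² (u(L, G) = L² - 1 = -1 + L²)
K(t, k) = 16 (K(t, k) = 4² = 16)
n = -25 (n = -(16 - 26)²/4 = -¼*(-10)² = -¼*100 = -25)
-7572 - n = -7572 - 1*(-25) = -7572 + 25 = -7547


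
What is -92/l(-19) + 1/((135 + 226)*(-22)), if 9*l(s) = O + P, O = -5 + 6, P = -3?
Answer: 3287987/7942 ≈ 414.00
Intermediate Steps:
O = 1
l(s) = -2/9 (l(s) = (1 - 3)/9 = (⅑)*(-2) = -2/9)
-92/l(-19) + 1/((135 + 226)*(-22)) = -92/(-2/9) + 1/((135 + 226)*(-22)) = -92*(-9/2) - 1/22/361 = 414 + (1/361)*(-1/22) = 414 - 1/7942 = 3287987/7942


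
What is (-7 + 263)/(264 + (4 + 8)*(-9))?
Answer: 64/39 ≈ 1.6410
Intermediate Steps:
(-7 + 263)/(264 + (4 + 8)*(-9)) = 256/(264 + 12*(-9)) = 256/(264 - 108) = 256/156 = 256*(1/156) = 64/39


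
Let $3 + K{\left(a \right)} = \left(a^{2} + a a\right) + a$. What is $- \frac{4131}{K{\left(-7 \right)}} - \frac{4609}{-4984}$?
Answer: $- \frac{1261457}{27412} \approx -46.018$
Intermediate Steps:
$K{\left(a \right)} = -3 + a + 2 a^{2}$ ($K{\left(a \right)} = -3 + \left(\left(a^{2} + a a\right) + a\right) = -3 + \left(\left(a^{2} + a^{2}\right) + a\right) = -3 + \left(2 a^{2} + a\right) = -3 + \left(a + 2 a^{2}\right) = -3 + a + 2 a^{2}$)
$- \frac{4131}{K{\left(-7 \right)}} - \frac{4609}{-4984} = - \frac{4131}{-3 - 7 + 2 \left(-7\right)^{2}} - \frac{4609}{-4984} = - \frac{4131}{-3 - 7 + 2 \cdot 49} - - \frac{4609}{4984} = - \frac{4131}{-3 - 7 + 98} + \frac{4609}{4984} = - \frac{4131}{88} + \frac{4609}{4984} = - \frac{1261457}{27412}$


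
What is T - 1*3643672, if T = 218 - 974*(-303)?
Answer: -3348332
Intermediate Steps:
T = 295340 (T = 218 + 295122 = 295340)
T - 1*3643672 = 295340 - 1*3643672 = 295340 - 3643672 = -3348332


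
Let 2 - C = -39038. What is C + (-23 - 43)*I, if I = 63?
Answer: 34882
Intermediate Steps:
C = 39040 (C = 2 - 1*(-39038) = 2 + 39038 = 39040)
C + (-23 - 43)*I = 39040 + (-23 - 43)*63 = 39040 - 66*63 = 39040 - 4158 = 34882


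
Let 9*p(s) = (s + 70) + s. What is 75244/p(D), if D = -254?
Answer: -112866/73 ≈ -1546.1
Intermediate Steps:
p(s) = 70/9 + 2*s/9 (p(s) = ((s + 70) + s)/9 = ((70 + s) + s)/9 = (70 + 2*s)/9 = 70/9 + 2*s/9)
75244/p(D) = 75244/(70/9 + (2/9)*(-254)) = 75244/(70/9 - 508/9) = 75244/(-146/3) = 75244*(-3/146) = -112866/73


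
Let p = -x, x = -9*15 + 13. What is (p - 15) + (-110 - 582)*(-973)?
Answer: 673423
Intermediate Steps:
x = -122 (x = -135 + 13 = -122)
p = 122 (p = -1*(-122) = 122)
(p - 15) + (-110 - 582)*(-973) = (122 - 15) + (-110 - 582)*(-973) = 107 - 692*(-973) = 107 + 673316 = 673423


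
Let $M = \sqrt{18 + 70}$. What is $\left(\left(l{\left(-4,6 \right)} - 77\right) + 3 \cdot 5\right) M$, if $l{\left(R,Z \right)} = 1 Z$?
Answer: $- 112 \sqrt{22} \approx -525.33$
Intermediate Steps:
$l{\left(R,Z \right)} = Z$
$M = 2 \sqrt{22}$ ($M = \sqrt{88} = 2 \sqrt{22} \approx 9.3808$)
$\left(\left(l{\left(-4,6 \right)} - 77\right) + 3 \cdot 5\right) M = \left(\left(6 - 77\right) + 3 \cdot 5\right) 2 \sqrt{22} = \left(\left(6 - 77\right) + 15\right) 2 \sqrt{22} = \left(-71 + 15\right) 2 \sqrt{22} = - 56 \cdot 2 \sqrt{22} = - 112 \sqrt{22}$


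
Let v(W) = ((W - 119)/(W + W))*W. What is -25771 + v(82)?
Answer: -51579/2 ≈ -25790.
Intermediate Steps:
v(W) = -119/2 + W/2 (v(W) = ((-119 + W)/((2*W)))*W = ((-119 + W)*(1/(2*W)))*W = ((-119 + W)/(2*W))*W = -119/2 + W/2)
-25771 + v(82) = -25771 + (-119/2 + (½)*82) = -25771 + (-119/2 + 41) = -25771 - 37/2 = -51579/2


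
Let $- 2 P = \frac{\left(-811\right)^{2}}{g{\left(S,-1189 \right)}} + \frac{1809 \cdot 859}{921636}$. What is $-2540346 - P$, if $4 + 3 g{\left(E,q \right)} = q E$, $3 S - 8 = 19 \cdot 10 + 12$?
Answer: $- \frac{21652719094891779}{8523494536} \approx -2.5404 \cdot 10^{6}$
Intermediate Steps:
$S = 70$ ($S = \frac{8}{3} + \frac{19 \cdot 10 + 12}{3} = \frac{8}{3} + \frac{190 + 12}{3} = \frac{8}{3} + \frac{1}{3} \cdot 202 = \frac{8}{3} + \frac{202}{3} = 70$)
$g{\left(E,q \right)} = - \frac{4}{3} + \frac{E q}{3}$ ($g{\left(E,q \right)} = - \frac{4}{3} + \frac{q E}{3} = - \frac{4}{3} + \frac{E q}{3}$)
$P = \frac{93844342323}{8523494536}$ ($P = - \frac{\frac{\left(-811\right)^{2}}{- \frac{4}{3} + \frac{1}{3} \cdot 70 \left(-1189\right)} + \frac{1809 \cdot 859}{921636}}{2} = - \frac{\frac{657721}{- \frac{4}{3} - \frac{83230}{3}} + 1553931 \cdot \frac{1}{921636}}{2} = - \frac{\frac{657721}{- \frac{83234}{3}} + \frac{172659}{102404}}{2} = - \frac{657721 \left(- \frac{3}{83234}\right) + \frac{172659}{102404}}{2} = - \frac{- \frac{1973163}{83234} + \frac{172659}{102404}}{2} = \left(- \frac{1}{2}\right) \left(- \frac{93844342323}{4261747268}\right) = \frac{93844342323}{8523494536} \approx 11.01$)
$-2540346 - P = -2540346 - \frac{93844342323}{8523494536} = - \frac{21652719094891779}{8523494536}$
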